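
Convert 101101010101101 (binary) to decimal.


Positional values:
Bit 0: 1 × 2^0 = 1
Bit 2: 1 × 2^2 = 4
Bit 3: 1 × 2^3 = 8
Bit 5: 1 × 2^5 = 32
Bit 7: 1 × 2^7 = 128
Bit 9: 1 × 2^9 = 512
Bit 11: 1 × 2^11 = 2048
Bit 12: 1 × 2^12 = 4096
Bit 14: 1 × 2^14 = 16384
Sum = 1 + 4 + 8 + 32 + 128 + 512 + 2048 + 4096 + 16384
= 23213


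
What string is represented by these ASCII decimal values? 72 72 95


Codes (decimal): 72 72 95
Per-code ASCII lookup:
  72  (range 65-90: uppercase, 72 - 65 = 7) → 'H'
  72  (range 65-90: uppercase, 72 - 65 = 7) → 'H'
  95  (special character) → '_'
= 'HH_'


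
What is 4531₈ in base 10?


Positional values:
Position 0: 1 × 8^0 = 1
Position 1: 3 × 8^1 = 24
Position 2: 5 × 8^2 = 320
Position 3: 4 × 8^3 = 2048
Sum = 1 + 24 + 320 + 2048
= 2393


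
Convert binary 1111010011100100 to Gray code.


Binary: 1111010011100100
Gray code: G = B XOR (B >> 1)
B >> 1 = 0111101001110010
1111010011100100 XOR 0111101001110010:
  1 XOR 0 = 1
  1 XOR 1 = 0
  1 XOR 1 = 0
  1 XOR 1 = 0
  0 XOR 1 = 1
  1 XOR 0 = 1
  0 XOR 1 = 1
  0 XOR 0 = 0
  1 XOR 0 = 1
  1 XOR 1 = 0
  1 XOR 1 = 0
  0 XOR 1 = 1
  0 XOR 0 = 0
  1 XOR 0 = 1
  0 XOR 1 = 1
  0 XOR 0 = 0
= 1000111010010110


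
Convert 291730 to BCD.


Each digit → 4-bit binary:
  2 → 0010
  9 → 1001
  1 → 0001
  7 → 0111
  3 → 0011
  0 → 0000
= 0010 1001 0001 0111 0011 0000


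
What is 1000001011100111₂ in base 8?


Group into 3-bit groups: 001000001011100111
  001 = 1
  000 = 0
  001 = 1
  011 = 3
  100 = 4
  111 = 7
= 0o101347


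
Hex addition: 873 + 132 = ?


Align and add column by column (LSB to MSB, each column mod 16 with carry):
  0873
+ 0132
  ----
  col 0: 3(3) + 2(2) + 0 (carry in) = 5 → 5(5), carry out 0
  col 1: 7(7) + 3(3) + 0 (carry in) = 10 → A(10), carry out 0
  col 2: 8(8) + 1(1) + 0 (carry in) = 9 → 9(9), carry out 0
  col 3: 0(0) + 0(0) + 0 (carry in) = 0 → 0(0), carry out 0
Reading digits MSB→LSB: 09A5
Strip leading zeros: 9A5
= 0x9A5


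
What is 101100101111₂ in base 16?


Group into 4-bit nibbles: 101100101111
  1011 = B
  0010 = 2
  1111 = F
= 0xB2F


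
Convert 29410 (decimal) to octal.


Divide by 8 repeatedly:
29410 ÷ 8 = 3676 remainder 2
3676 ÷ 8 = 459 remainder 4
459 ÷ 8 = 57 remainder 3
57 ÷ 8 = 7 remainder 1
7 ÷ 8 = 0 remainder 7
Reading remainders bottom-up:
= 0o71342


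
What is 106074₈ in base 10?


Positional values:
Position 0: 4 × 8^0 = 4
Position 1: 7 × 8^1 = 56
Position 2: 0 × 8^2 = 0
Position 3: 6 × 8^3 = 3072
Position 4: 0 × 8^4 = 0
Position 5: 1 × 8^5 = 32768
Sum = 4 + 56 + 0 + 3072 + 0 + 32768
= 35900


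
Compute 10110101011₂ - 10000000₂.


Align and subtract column by column (LSB to MSB, borrowing when needed):
  10110101011
- 00010000000
  -----------
  col 0: (1 - 0 borrow-in) - 0 → 1 - 0 = 1, borrow out 0
  col 1: (1 - 0 borrow-in) - 0 → 1 - 0 = 1, borrow out 0
  col 2: (0 - 0 borrow-in) - 0 → 0 - 0 = 0, borrow out 0
  col 3: (1 - 0 borrow-in) - 0 → 1 - 0 = 1, borrow out 0
  col 4: (0 - 0 borrow-in) - 0 → 0 - 0 = 0, borrow out 0
  col 5: (1 - 0 borrow-in) - 0 → 1 - 0 = 1, borrow out 0
  col 6: (0 - 0 borrow-in) - 0 → 0 - 0 = 0, borrow out 0
  col 7: (1 - 0 borrow-in) - 1 → 1 - 1 = 0, borrow out 0
  col 8: (1 - 0 borrow-in) - 0 → 1 - 0 = 1, borrow out 0
  col 9: (0 - 0 borrow-in) - 0 → 0 - 0 = 0, borrow out 0
  col 10: (1 - 0 borrow-in) - 0 → 1 - 0 = 1, borrow out 0
Reading bits MSB→LSB: 10100101011
Strip leading zeros: 10100101011
= 10100101011


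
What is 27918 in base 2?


Divide by 2 repeatedly:
27918 ÷ 2 = 13959 remainder 0
13959 ÷ 2 = 6979 remainder 1
6979 ÷ 2 = 3489 remainder 1
3489 ÷ 2 = 1744 remainder 1
1744 ÷ 2 = 872 remainder 0
872 ÷ 2 = 436 remainder 0
436 ÷ 2 = 218 remainder 0
218 ÷ 2 = 109 remainder 0
109 ÷ 2 = 54 remainder 1
54 ÷ 2 = 27 remainder 0
27 ÷ 2 = 13 remainder 1
13 ÷ 2 = 6 remainder 1
6 ÷ 2 = 3 remainder 0
3 ÷ 2 = 1 remainder 1
1 ÷ 2 = 0 remainder 1
Reading remainders bottom-up:
= 110110100001110


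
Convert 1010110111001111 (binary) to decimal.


Positional values:
Bit 0: 1 × 2^0 = 1
Bit 1: 1 × 2^1 = 2
Bit 2: 1 × 2^2 = 4
Bit 3: 1 × 2^3 = 8
Bit 6: 1 × 2^6 = 64
Bit 7: 1 × 2^7 = 128
Bit 8: 1 × 2^8 = 256
Bit 10: 1 × 2^10 = 1024
Bit 11: 1 × 2^11 = 2048
Bit 13: 1 × 2^13 = 8192
Bit 15: 1 × 2^15 = 32768
Sum = 1 + 2 + 4 + 8 + 64 + 128 + 256 + 1024 + 2048 + 8192 + 32768
= 44495


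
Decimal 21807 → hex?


Divide by 16 repeatedly:
21807 ÷ 16 = 1362 remainder 15 (F)
1362 ÷ 16 = 85 remainder 2 (2)
85 ÷ 16 = 5 remainder 5 (5)
5 ÷ 16 = 0 remainder 5 (5)
Reading remainders bottom-up:
= 0x552F


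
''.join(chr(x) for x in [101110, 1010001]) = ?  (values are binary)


Codes (binary): 101110 1010001
Per-code ASCII lookup:
  101110 = 46  (special character) → '.'
  1010001 = 81  (range 65-90: uppercase, 81 - 65 = 16) → 'Q'
= '.Q'


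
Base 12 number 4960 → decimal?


Positional values (base 12):
  0 × 12^0 = 0 × 1 = 0
  6 × 12^1 = 6 × 12 = 72
  9 × 12^2 = 9 × 144 = 1296
  4 × 12^3 = 4 × 1728 = 6912
Sum = 0 + 72 + 1296 + 6912
= 8280


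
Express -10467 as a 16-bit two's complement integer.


Original: 0010100011100011
Step 1 - Invert all bits: 1101011100011100
Step 2 - Add 1: 1101011100011100 + 1
= 1101011100011101 (represents -10467)


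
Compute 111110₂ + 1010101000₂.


Align and add column by column (LSB to MSB, carry propagating):
  00000111110
+ 01010101000
  -----------
  col 0: 0 + 0 + 0 (carry in) = 0 → bit 0, carry out 0
  col 1: 1 + 0 + 0 (carry in) = 1 → bit 1, carry out 0
  col 2: 1 + 0 + 0 (carry in) = 1 → bit 1, carry out 0
  col 3: 1 + 1 + 0 (carry in) = 2 → bit 0, carry out 1
  col 4: 1 + 0 + 1 (carry in) = 2 → bit 0, carry out 1
  col 5: 1 + 1 + 1 (carry in) = 3 → bit 1, carry out 1
  col 6: 0 + 0 + 1 (carry in) = 1 → bit 1, carry out 0
  col 7: 0 + 1 + 0 (carry in) = 1 → bit 1, carry out 0
  col 8: 0 + 0 + 0 (carry in) = 0 → bit 0, carry out 0
  col 9: 0 + 1 + 0 (carry in) = 1 → bit 1, carry out 0
  col 10: 0 + 0 + 0 (carry in) = 0 → bit 0, carry out 0
Reading bits MSB→LSB: 01011100110
Strip leading zeros: 1011100110
= 1011100110


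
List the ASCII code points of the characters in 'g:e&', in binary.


String: 'g:e&'  (4 characters)
Per-character ASCII lookup:
  'g': lowercase starts at 97: 'g' = 97 + 6 = 103 → 1100111
  ':': special character: ':' = 58 → 111010
  'e': lowercase starts at 97: 'e' = 97 + 4 = 101 → 1100101
  '&': special character: '&' = 38 → 100110
= 1100111 111010 1100101 100110


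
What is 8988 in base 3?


Divide by 3 repeatedly:
8988 ÷ 3 = 2996 remainder 0
2996 ÷ 3 = 998 remainder 2
998 ÷ 3 = 332 remainder 2
332 ÷ 3 = 110 remainder 2
110 ÷ 3 = 36 remainder 2
36 ÷ 3 = 12 remainder 0
12 ÷ 3 = 4 remainder 0
4 ÷ 3 = 1 remainder 1
1 ÷ 3 = 0 remainder 1
Reading remainders bottom-up:
= 110022220


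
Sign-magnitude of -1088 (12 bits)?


Sign bit: 1 (negative)
Magnitude: 1088 = 10001000000
= 110001000000


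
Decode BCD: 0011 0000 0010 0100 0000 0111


Each 4-bit group → digit:
  0011 → 3
  0000 → 0
  0010 → 2
  0100 → 4
  0000 → 0
  0111 → 7
= 302407


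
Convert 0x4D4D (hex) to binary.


Each hex digit → 4 binary bits:
  4 = 0100
  D = 1101
  4 = 0100
  D = 1101
Concatenate: 0100 1101 0100 1101
= 0100110101001101


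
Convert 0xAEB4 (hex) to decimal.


Positional values:
Position 0: 4 × 16^0 = 4 × 1 = 4
Position 1: B × 16^1 = 11 × 16 = 176
Position 2: E × 16^2 = 14 × 256 = 3584
Position 3: A × 16^3 = 10 × 4096 = 40960
Sum = 4 + 176 + 3584 + 40960
= 44724


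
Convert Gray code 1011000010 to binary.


Gray code: 1011000010
MSB stays the same: 1
Each subsequent bit = prev_binary XOR current_gray:
  B[1] = 1 XOR 0 = 1
  B[2] = 1 XOR 1 = 0
  B[3] = 0 XOR 1 = 1
  B[4] = 1 XOR 0 = 1
  B[5] = 1 XOR 0 = 1
  B[6] = 1 XOR 0 = 1
  B[7] = 1 XOR 0 = 1
  B[8] = 1 XOR 1 = 0
  B[9] = 0 XOR 0 = 0
= 1101111100 (892 decimal)


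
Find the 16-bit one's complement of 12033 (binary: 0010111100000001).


Original: 0010111100000001
Invert all bits:
  bit 0: 0 → 1
  bit 1: 0 → 1
  bit 2: 1 → 0
  bit 3: 0 → 1
  bit 4: 1 → 0
  bit 5: 1 → 0
  bit 6: 1 → 0
  bit 7: 1 → 0
  bit 8: 0 → 1
  bit 9: 0 → 1
  bit 10: 0 → 1
  bit 11: 0 → 1
  bit 12: 0 → 1
  bit 13: 0 → 1
  bit 14: 0 → 1
  bit 15: 1 → 0
= 1101000011111110


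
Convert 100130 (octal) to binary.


Each octal digit → 3 binary bits:
  1 = 001
  0 = 000
  0 = 000
  1 = 001
  3 = 011
  0 = 000
Concatenate: 001 000 000 001 011 000
= 001000000001011000


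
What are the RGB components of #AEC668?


Hex: #AEC668
R = AE₁₆ = 174
G = C6₁₆ = 198
B = 68₁₆ = 104
= RGB(174, 198, 104)


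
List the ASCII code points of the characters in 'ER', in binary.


String: 'ER'  (2 characters)
Per-character ASCII lookup:
  'E': uppercase starts at 65: 'E' = 65 + 4 = 69 → 1000101
  'R': uppercase starts at 65: 'R' = 65 + 17 = 82 → 1010010
= 1000101 1010010


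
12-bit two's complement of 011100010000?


Original: 011100010000
Step 1 - Invert all bits: 100011101111
Step 2 - Add 1: 100011101111 + 1
= 100011110000 (represents -1808)


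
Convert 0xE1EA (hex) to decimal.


Positional values:
Position 0: A × 16^0 = 10 × 1 = 10
Position 1: E × 16^1 = 14 × 16 = 224
Position 2: 1 × 16^2 = 1 × 256 = 256
Position 3: E × 16^3 = 14 × 4096 = 57344
Sum = 10 + 224 + 256 + 57344
= 57834


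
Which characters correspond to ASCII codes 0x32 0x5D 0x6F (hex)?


Codes (hex): 0x32 0x5D 0x6F
Per-code ASCII lookup:
  0x32 = 50  (range 48-57: digits, 50 - 48 = 2) → '2'
  0x5D = 93  (special character) → ']'
  0x6F = 111  (range 97-122: lowercase, 111 - 97 = 14) → 'o'
= '2]o'


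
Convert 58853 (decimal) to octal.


Divide by 8 repeatedly:
58853 ÷ 8 = 7356 remainder 5
7356 ÷ 8 = 919 remainder 4
919 ÷ 8 = 114 remainder 7
114 ÷ 8 = 14 remainder 2
14 ÷ 8 = 1 remainder 6
1 ÷ 8 = 0 remainder 1
Reading remainders bottom-up:
= 0o162745


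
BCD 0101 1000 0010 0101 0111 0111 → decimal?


Each 4-bit group → digit:
  0101 → 5
  1000 → 8
  0010 → 2
  0101 → 5
  0111 → 7
  0111 → 7
= 582577


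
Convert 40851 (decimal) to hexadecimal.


Divide by 16 repeatedly:
40851 ÷ 16 = 2553 remainder 3 (3)
2553 ÷ 16 = 159 remainder 9 (9)
159 ÷ 16 = 9 remainder 15 (F)
9 ÷ 16 = 0 remainder 9 (9)
Reading remainders bottom-up:
= 0x9F93


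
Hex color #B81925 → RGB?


Hex: #B81925
R = B8₁₆ = 184
G = 19₁₆ = 25
B = 25₁₆ = 37
= RGB(184, 25, 37)


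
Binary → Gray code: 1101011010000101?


Binary: 1101011010000101
Gray code: G = B XOR (B >> 1)
B >> 1 = 0110101101000010
1101011010000101 XOR 0110101101000010:
  1 XOR 0 = 1
  1 XOR 1 = 0
  0 XOR 1 = 1
  1 XOR 0 = 1
  0 XOR 1 = 1
  1 XOR 0 = 1
  1 XOR 1 = 0
  0 XOR 1 = 1
  1 XOR 0 = 1
  0 XOR 1 = 1
  0 XOR 0 = 0
  0 XOR 0 = 0
  0 XOR 0 = 0
  1 XOR 0 = 1
  0 XOR 1 = 1
  1 XOR 0 = 1
= 1011110111000111


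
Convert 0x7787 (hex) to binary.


Each hex digit → 4 binary bits:
  7 = 0111
  7 = 0111
  8 = 1000
  7 = 0111
Concatenate: 0111 0111 1000 0111
= 0111011110000111


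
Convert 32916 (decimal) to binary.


Divide by 2 repeatedly:
32916 ÷ 2 = 16458 remainder 0
16458 ÷ 2 = 8229 remainder 0
8229 ÷ 2 = 4114 remainder 1
4114 ÷ 2 = 2057 remainder 0
2057 ÷ 2 = 1028 remainder 1
1028 ÷ 2 = 514 remainder 0
514 ÷ 2 = 257 remainder 0
257 ÷ 2 = 128 remainder 1
128 ÷ 2 = 64 remainder 0
64 ÷ 2 = 32 remainder 0
32 ÷ 2 = 16 remainder 0
16 ÷ 2 = 8 remainder 0
8 ÷ 2 = 4 remainder 0
4 ÷ 2 = 2 remainder 0
2 ÷ 2 = 1 remainder 0
1 ÷ 2 = 0 remainder 1
Reading remainders bottom-up:
= 1000000010010100


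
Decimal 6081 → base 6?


Divide by 6 repeatedly:
6081 ÷ 6 = 1013 remainder 3
1013 ÷ 6 = 168 remainder 5
168 ÷ 6 = 28 remainder 0
28 ÷ 6 = 4 remainder 4
4 ÷ 6 = 0 remainder 4
Reading remainders bottom-up:
= 44053


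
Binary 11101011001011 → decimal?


Positional values:
Bit 0: 1 × 2^0 = 1
Bit 1: 1 × 2^1 = 2
Bit 3: 1 × 2^3 = 8
Bit 6: 1 × 2^6 = 64
Bit 7: 1 × 2^7 = 128
Bit 9: 1 × 2^9 = 512
Bit 11: 1 × 2^11 = 2048
Bit 12: 1 × 2^12 = 4096
Bit 13: 1 × 2^13 = 8192
Sum = 1 + 2 + 8 + 64 + 128 + 512 + 2048 + 4096 + 8192
= 15051


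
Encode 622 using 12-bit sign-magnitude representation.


Sign bit: 0 (positive)
Magnitude: 622 = 01001101110
= 001001101110


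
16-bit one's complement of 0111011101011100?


Original: 0111011101011100
Invert all bits:
  bit 0: 0 → 1
  bit 1: 1 → 0
  bit 2: 1 → 0
  bit 3: 1 → 0
  bit 4: 0 → 1
  bit 5: 1 → 0
  bit 6: 1 → 0
  bit 7: 1 → 0
  bit 8: 0 → 1
  bit 9: 1 → 0
  bit 10: 0 → 1
  bit 11: 1 → 0
  bit 12: 1 → 0
  bit 13: 1 → 0
  bit 14: 0 → 1
  bit 15: 0 → 1
= 1000100010100011


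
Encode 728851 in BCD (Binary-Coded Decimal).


Each digit → 4-bit binary:
  7 → 0111
  2 → 0010
  8 → 1000
  8 → 1000
  5 → 0101
  1 → 0001
= 0111 0010 1000 1000 0101 0001


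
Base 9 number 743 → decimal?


Positional values (base 9):
  3 × 9^0 = 3 × 1 = 3
  4 × 9^1 = 4 × 9 = 36
  7 × 9^2 = 7 × 81 = 567
Sum = 3 + 36 + 567
= 606


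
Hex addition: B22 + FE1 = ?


Align and add column by column (LSB to MSB, each column mod 16 with carry):
  0B22
+ 0FE1
  ----
  col 0: 2(2) + 1(1) + 0 (carry in) = 3 → 3(3), carry out 0
  col 1: 2(2) + E(14) + 0 (carry in) = 16 → 0(0), carry out 1
  col 2: B(11) + F(15) + 1 (carry in) = 27 → B(11), carry out 1
  col 3: 0(0) + 0(0) + 1 (carry in) = 1 → 1(1), carry out 0
Reading digits MSB→LSB: 1B03
Strip leading zeros: 1B03
= 0x1B03


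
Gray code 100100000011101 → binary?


Gray code: 100100000011101
MSB stays the same: 1
Each subsequent bit = prev_binary XOR current_gray:
  B[1] = 1 XOR 0 = 1
  B[2] = 1 XOR 0 = 1
  B[3] = 1 XOR 1 = 0
  B[4] = 0 XOR 0 = 0
  B[5] = 0 XOR 0 = 0
  B[6] = 0 XOR 0 = 0
  B[7] = 0 XOR 0 = 0
  B[8] = 0 XOR 0 = 0
  B[9] = 0 XOR 0 = 0
  B[10] = 0 XOR 1 = 1
  B[11] = 1 XOR 1 = 0
  B[12] = 0 XOR 1 = 1
  B[13] = 1 XOR 0 = 1
  B[14] = 1 XOR 1 = 0
= 111000000010110 (28694 decimal)


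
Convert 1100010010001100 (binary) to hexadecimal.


Group into 4-bit nibbles: 1100010010001100
  1100 = C
  0100 = 4
  1000 = 8
  1100 = C
= 0xC48C


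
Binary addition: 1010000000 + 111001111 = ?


Align and add column by column (LSB to MSB, carry propagating):
  01010000000
+ 00111001111
  -----------
  col 0: 0 + 1 + 0 (carry in) = 1 → bit 1, carry out 0
  col 1: 0 + 1 + 0 (carry in) = 1 → bit 1, carry out 0
  col 2: 0 + 1 + 0 (carry in) = 1 → bit 1, carry out 0
  col 3: 0 + 1 + 0 (carry in) = 1 → bit 1, carry out 0
  col 4: 0 + 0 + 0 (carry in) = 0 → bit 0, carry out 0
  col 5: 0 + 0 + 0 (carry in) = 0 → bit 0, carry out 0
  col 6: 0 + 1 + 0 (carry in) = 1 → bit 1, carry out 0
  col 7: 1 + 1 + 0 (carry in) = 2 → bit 0, carry out 1
  col 8: 0 + 1 + 1 (carry in) = 2 → bit 0, carry out 1
  col 9: 1 + 0 + 1 (carry in) = 2 → bit 0, carry out 1
  col 10: 0 + 0 + 1 (carry in) = 1 → bit 1, carry out 0
Reading bits MSB→LSB: 10001001111
Strip leading zeros: 10001001111
= 10001001111


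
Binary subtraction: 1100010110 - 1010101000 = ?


Align and subtract column by column (LSB to MSB, borrowing when needed):
  1100010110
- 1010101000
  ----------
  col 0: (0 - 0 borrow-in) - 0 → 0 - 0 = 0, borrow out 0
  col 1: (1 - 0 borrow-in) - 0 → 1 - 0 = 1, borrow out 0
  col 2: (1 - 0 borrow-in) - 0 → 1 - 0 = 1, borrow out 0
  col 3: (0 - 0 borrow-in) - 1 → borrow from next column: (0+2) - 1 = 1, borrow out 1
  col 4: (1 - 1 borrow-in) - 0 → 0 - 0 = 0, borrow out 0
  col 5: (0 - 0 borrow-in) - 1 → borrow from next column: (0+2) - 1 = 1, borrow out 1
  col 6: (0 - 1 borrow-in) - 0 → borrow from next column: (-1+2) - 0 = 1, borrow out 1
  col 7: (0 - 1 borrow-in) - 1 → borrow from next column: (-1+2) - 1 = 0, borrow out 1
  col 8: (1 - 1 borrow-in) - 0 → 0 - 0 = 0, borrow out 0
  col 9: (1 - 0 borrow-in) - 1 → 1 - 1 = 0, borrow out 0
Reading bits MSB→LSB: 0001101110
Strip leading zeros: 1101110
= 1101110


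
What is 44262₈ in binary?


Each octal digit → 3 binary bits:
  4 = 100
  4 = 100
  2 = 010
  6 = 110
  2 = 010
Concatenate: 100 100 010 110 010
= 100100010110010


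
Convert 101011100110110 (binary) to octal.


Group into 3-bit groups: 101011100110110
  101 = 5
  011 = 3
  100 = 4
  110 = 6
  110 = 6
= 0o53466


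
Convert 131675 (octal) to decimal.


Positional values:
Position 0: 5 × 8^0 = 5
Position 1: 7 × 8^1 = 56
Position 2: 6 × 8^2 = 384
Position 3: 1 × 8^3 = 512
Position 4: 3 × 8^4 = 12288
Position 5: 1 × 8^5 = 32768
Sum = 5 + 56 + 384 + 512 + 12288 + 32768
= 46013


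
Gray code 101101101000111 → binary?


Gray code: 101101101000111
MSB stays the same: 1
Each subsequent bit = prev_binary XOR current_gray:
  B[1] = 1 XOR 0 = 1
  B[2] = 1 XOR 1 = 0
  B[3] = 0 XOR 1 = 1
  B[4] = 1 XOR 0 = 1
  B[5] = 1 XOR 1 = 0
  B[6] = 0 XOR 1 = 1
  B[7] = 1 XOR 0 = 1
  B[8] = 1 XOR 1 = 0
  B[9] = 0 XOR 0 = 0
  B[10] = 0 XOR 0 = 0
  B[11] = 0 XOR 0 = 0
  B[12] = 0 XOR 1 = 1
  B[13] = 1 XOR 1 = 0
  B[14] = 0 XOR 1 = 1
= 110110110000101 (28037 decimal)


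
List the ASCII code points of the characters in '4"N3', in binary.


String: '4"N3'  (4 characters)
Per-character ASCII lookup:
  '4': digits start at 48: '4' = 48 + 4 = 52 → 110100
  '"': special character: '"' = 34 → 100010
  'N': uppercase starts at 65: 'N' = 65 + 13 = 78 → 1001110
  '3': digits start at 48: '3' = 48 + 3 = 51 → 110011
= 110100 100010 1001110 110011


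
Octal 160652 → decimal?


Positional values:
Position 0: 2 × 8^0 = 2
Position 1: 5 × 8^1 = 40
Position 2: 6 × 8^2 = 384
Position 3: 0 × 8^3 = 0
Position 4: 6 × 8^4 = 24576
Position 5: 1 × 8^5 = 32768
Sum = 2 + 40 + 384 + 0 + 24576 + 32768
= 57770


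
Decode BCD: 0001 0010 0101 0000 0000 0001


Each 4-bit group → digit:
  0001 → 1
  0010 → 2
  0101 → 5
  0000 → 0
  0000 → 0
  0001 → 1
= 125001


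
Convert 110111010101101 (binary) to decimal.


Positional values:
Bit 0: 1 × 2^0 = 1
Bit 2: 1 × 2^2 = 4
Bit 3: 1 × 2^3 = 8
Bit 5: 1 × 2^5 = 32
Bit 7: 1 × 2^7 = 128
Bit 9: 1 × 2^9 = 512
Bit 10: 1 × 2^10 = 1024
Bit 11: 1 × 2^11 = 2048
Bit 13: 1 × 2^13 = 8192
Bit 14: 1 × 2^14 = 16384
Sum = 1 + 4 + 8 + 32 + 128 + 512 + 1024 + 2048 + 8192 + 16384
= 28333


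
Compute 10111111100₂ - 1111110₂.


Align and subtract column by column (LSB to MSB, borrowing when needed):
  10111111100
- 00001111110
  -----------
  col 0: (0 - 0 borrow-in) - 0 → 0 - 0 = 0, borrow out 0
  col 1: (0 - 0 borrow-in) - 1 → borrow from next column: (0+2) - 1 = 1, borrow out 1
  col 2: (1 - 1 borrow-in) - 1 → borrow from next column: (0+2) - 1 = 1, borrow out 1
  col 3: (1 - 1 borrow-in) - 1 → borrow from next column: (0+2) - 1 = 1, borrow out 1
  col 4: (1 - 1 borrow-in) - 1 → borrow from next column: (0+2) - 1 = 1, borrow out 1
  col 5: (1 - 1 borrow-in) - 1 → borrow from next column: (0+2) - 1 = 1, borrow out 1
  col 6: (1 - 1 borrow-in) - 1 → borrow from next column: (0+2) - 1 = 1, borrow out 1
  col 7: (1 - 1 borrow-in) - 0 → 0 - 0 = 0, borrow out 0
  col 8: (1 - 0 borrow-in) - 0 → 1 - 0 = 1, borrow out 0
  col 9: (0 - 0 borrow-in) - 0 → 0 - 0 = 0, borrow out 0
  col 10: (1 - 0 borrow-in) - 0 → 1 - 0 = 1, borrow out 0
Reading bits MSB→LSB: 10101111110
Strip leading zeros: 10101111110
= 10101111110


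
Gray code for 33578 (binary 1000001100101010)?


Binary: 1000001100101010
Gray code: G = B XOR (B >> 1)
B >> 1 = 0100000110010101
1000001100101010 XOR 0100000110010101:
  1 XOR 0 = 1
  0 XOR 1 = 1
  0 XOR 0 = 0
  0 XOR 0 = 0
  0 XOR 0 = 0
  0 XOR 0 = 0
  1 XOR 0 = 1
  1 XOR 1 = 0
  0 XOR 1 = 1
  0 XOR 0 = 0
  1 XOR 0 = 1
  0 XOR 1 = 1
  1 XOR 0 = 1
  0 XOR 1 = 1
  1 XOR 0 = 1
  0 XOR 1 = 1
= 1100001010111111


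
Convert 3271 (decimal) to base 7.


Divide by 7 repeatedly:
3271 ÷ 7 = 467 remainder 2
467 ÷ 7 = 66 remainder 5
66 ÷ 7 = 9 remainder 3
9 ÷ 7 = 1 remainder 2
1 ÷ 7 = 0 remainder 1
Reading remainders bottom-up:
= 12352


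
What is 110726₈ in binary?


Each octal digit → 3 binary bits:
  1 = 001
  1 = 001
  0 = 000
  7 = 111
  2 = 010
  6 = 110
Concatenate: 001 001 000 111 010 110
= 001001000111010110


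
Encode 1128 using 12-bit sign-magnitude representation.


Sign bit: 0 (positive)
Magnitude: 1128 = 10001101000
= 010001101000


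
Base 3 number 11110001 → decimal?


Positional values (base 3):
  1 × 3^0 = 1 × 1 = 1
  0 × 3^1 = 0 × 3 = 0
  0 × 3^2 = 0 × 9 = 0
  0 × 3^3 = 0 × 27 = 0
  1 × 3^4 = 1 × 81 = 81
  1 × 3^5 = 1 × 243 = 243
  1 × 3^6 = 1 × 729 = 729
  1 × 3^7 = 1 × 2187 = 2187
Sum = 1 + 0 + 0 + 0 + 81 + 243 + 729 + 2187
= 3241


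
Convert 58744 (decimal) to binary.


Divide by 2 repeatedly:
58744 ÷ 2 = 29372 remainder 0
29372 ÷ 2 = 14686 remainder 0
14686 ÷ 2 = 7343 remainder 0
7343 ÷ 2 = 3671 remainder 1
3671 ÷ 2 = 1835 remainder 1
1835 ÷ 2 = 917 remainder 1
917 ÷ 2 = 458 remainder 1
458 ÷ 2 = 229 remainder 0
229 ÷ 2 = 114 remainder 1
114 ÷ 2 = 57 remainder 0
57 ÷ 2 = 28 remainder 1
28 ÷ 2 = 14 remainder 0
14 ÷ 2 = 7 remainder 0
7 ÷ 2 = 3 remainder 1
3 ÷ 2 = 1 remainder 1
1 ÷ 2 = 0 remainder 1
Reading remainders bottom-up:
= 1110010101111000


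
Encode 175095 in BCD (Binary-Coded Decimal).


Each digit → 4-bit binary:
  1 → 0001
  7 → 0111
  5 → 0101
  0 → 0000
  9 → 1001
  5 → 0101
= 0001 0111 0101 0000 1001 0101


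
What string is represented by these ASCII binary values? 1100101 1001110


Codes (binary): 1100101 1001110
Per-code ASCII lookup:
  1100101 = 101  (range 97-122: lowercase, 101 - 97 = 4) → 'e'
  1001110 = 78  (range 65-90: uppercase, 78 - 65 = 13) → 'N'
= 'eN'


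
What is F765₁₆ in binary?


Each hex digit → 4 binary bits:
  F = 1111
  7 = 0111
  6 = 0110
  5 = 0101
Concatenate: 1111 0111 0110 0101
= 1111011101100101


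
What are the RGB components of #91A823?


Hex: #91A823
R = 91₁₆ = 145
G = A8₁₆ = 168
B = 23₁₆ = 35
= RGB(145, 168, 35)


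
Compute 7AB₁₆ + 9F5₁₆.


Align and add column by column (LSB to MSB, each column mod 16 with carry):
  07AB
+ 09F5
  ----
  col 0: B(11) + 5(5) + 0 (carry in) = 16 → 0(0), carry out 1
  col 1: A(10) + F(15) + 1 (carry in) = 26 → A(10), carry out 1
  col 2: 7(7) + 9(9) + 1 (carry in) = 17 → 1(1), carry out 1
  col 3: 0(0) + 0(0) + 1 (carry in) = 1 → 1(1), carry out 0
Reading digits MSB→LSB: 11A0
Strip leading zeros: 11A0
= 0x11A0


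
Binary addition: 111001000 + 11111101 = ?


Align and add column by column (LSB to MSB, carry propagating):
  0111001000
+ 0011111101
  ----------
  col 0: 0 + 1 + 0 (carry in) = 1 → bit 1, carry out 0
  col 1: 0 + 0 + 0 (carry in) = 0 → bit 0, carry out 0
  col 2: 0 + 1 + 0 (carry in) = 1 → bit 1, carry out 0
  col 3: 1 + 1 + 0 (carry in) = 2 → bit 0, carry out 1
  col 4: 0 + 1 + 1 (carry in) = 2 → bit 0, carry out 1
  col 5: 0 + 1 + 1 (carry in) = 2 → bit 0, carry out 1
  col 6: 1 + 1 + 1 (carry in) = 3 → bit 1, carry out 1
  col 7: 1 + 1 + 1 (carry in) = 3 → bit 1, carry out 1
  col 8: 1 + 0 + 1 (carry in) = 2 → bit 0, carry out 1
  col 9: 0 + 0 + 1 (carry in) = 1 → bit 1, carry out 0
Reading bits MSB→LSB: 1011000101
Strip leading zeros: 1011000101
= 1011000101


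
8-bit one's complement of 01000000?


Original: 01000000
Invert all bits:
  bit 0: 0 → 1
  bit 1: 1 → 0
  bit 2: 0 → 1
  bit 3: 0 → 1
  bit 4: 0 → 1
  bit 5: 0 → 1
  bit 6: 0 → 1
  bit 7: 0 → 1
= 10111111


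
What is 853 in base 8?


Divide by 8 repeatedly:
853 ÷ 8 = 106 remainder 5
106 ÷ 8 = 13 remainder 2
13 ÷ 8 = 1 remainder 5
1 ÷ 8 = 0 remainder 1
Reading remainders bottom-up:
= 0o1525


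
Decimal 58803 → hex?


Divide by 16 repeatedly:
58803 ÷ 16 = 3675 remainder 3 (3)
3675 ÷ 16 = 229 remainder 11 (B)
229 ÷ 16 = 14 remainder 5 (5)
14 ÷ 16 = 0 remainder 14 (E)
Reading remainders bottom-up:
= 0xE5B3


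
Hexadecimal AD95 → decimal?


Positional values:
Position 0: 5 × 16^0 = 5 × 1 = 5
Position 1: 9 × 16^1 = 9 × 16 = 144
Position 2: D × 16^2 = 13 × 256 = 3328
Position 3: A × 16^3 = 10 × 4096 = 40960
Sum = 5 + 144 + 3328 + 40960
= 44437


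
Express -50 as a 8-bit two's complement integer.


Original: 00110010
Step 1 - Invert all bits: 11001101
Step 2 - Add 1: 11001101 + 1
= 11001110 (represents -50)


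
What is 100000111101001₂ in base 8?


Group into 3-bit groups: 100000111101001
  100 = 4
  000 = 0
  111 = 7
  101 = 5
  001 = 1
= 0o40751


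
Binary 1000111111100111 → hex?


Group into 4-bit nibbles: 1000111111100111
  1000 = 8
  1111 = F
  1110 = E
  0111 = 7
= 0x8FE7


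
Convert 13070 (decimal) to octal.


Divide by 8 repeatedly:
13070 ÷ 8 = 1633 remainder 6
1633 ÷ 8 = 204 remainder 1
204 ÷ 8 = 25 remainder 4
25 ÷ 8 = 3 remainder 1
3 ÷ 8 = 0 remainder 3
Reading remainders bottom-up:
= 0o31416


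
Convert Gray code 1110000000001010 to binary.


Gray code: 1110000000001010
MSB stays the same: 1
Each subsequent bit = prev_binary XOR current_gray:
  B[1] = 1 XOR 1 = 0
  B[2] = 0 XOR 1 = 1
  B[3] = 1 XOR 0 = 1
  B[4] = 1 XOR 0 = 1
  B[5] = 1 XOR 0 = 1
  B[6] = 1 XOR 0 = 1
  B[7] = 1 XOR 0 = 1
  B[8] = 1 XOR 0 = 1
  B[9] = 1 XOR 0 = 1
  B[10] = 1 XOR 0 = 1
  B[11] = 1 XOR 0 = 1
  B[12] = 1 XOR 1 = 0
  B[13] = 0 XOR 0 = 0
  B[14] = 0 XOR 1 = 1
  B[15] = 1 XOR 0 = 1
= 1011111111110011 (49139 decimal)


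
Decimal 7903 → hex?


Divide by 16 repeatedly:
7903 ÷ 16 = 493 remainder 15 (F)
493 ÷ 16 = 30 remainder 13 (D)
30 ÷ 16 = 1 remainder 14 (E)
1 ÷ 16 = 0 remainder 1 (1)
Reading remainders bottom-up:
= 0x1EDF


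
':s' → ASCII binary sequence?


String: ':s'  (2 characters)
Per-character ASCII lookup:
  ':': special character: ':' = 58 → 111010
  's': lowercase starts at 97: 's' = 97 + 18 = 115 → 1110011
= 111010 1110011


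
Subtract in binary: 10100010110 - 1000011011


Align and subtract column by column (LSB to MSB, borrowing when needed):
  10100010110
- 01000011011
  -----------
  col 0: (0 - 0 borrow-in) - 1 → borrow from next column: (0+2) - 1 = 1, borrow out 1
  col 1: (1 - 1 borrow-in) - 1 → borrow from next column: (0+2) - 1 = 1, borrow out 1
  col 2: (1 - 1 borrow-in) - 0 → 0 - 0 = 0, borrow out 0
  col 3: (0 - 0 borrow-in) - 1 → borrow from next column: (0+2) - 1 = 1, borrow out 1
  col 4: (1 - 1 borrow-in) - 1 → borrow from next column: (0+2) - 1 = 1, borrow out 1
  col 5: (0 - 1 borrow-in) - 0 → borrow from next column: (-1+2) - 0 = 1, borrow out 1
  col 6: (0 - 1 borrow-in) - 0 → borrow from next column: (-1+2) - 0 = 1, borrow out 1
  col 7: (0 - 1 borrow-in) - 0 → borrow from next column: (-1+2) - 0 = 1, borrow out 1
  col 8: (1 - 1 borrow-in) - 0 → 0 - 0 = 0, borrow out 0
  col 9: (0 - 0 borrow-in) - 1 → borrow from next column: (0+2) - 1 = 1, borrow out 1
  col 10: (1 - 1 borrow-in) - 0 → 0 - 0 = 0, borrow out 0
Reading bits MSB→LSB: 01011111011
Strip leading zeros: 1011111011
= 1011111011


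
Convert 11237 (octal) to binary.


Each octal digit → 3 binary bits:
  1 = 001
  1 = 001
  2 = 010
  3 = 011
  7 = 111
Concatenate: 001 001 010 011 111
= 001001010011111


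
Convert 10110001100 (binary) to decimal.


Positional values:
Bit 2: 1 × 2^2 = 4
Bit 3: 1 × 2^3 = 8
Bit 7: 1 × 2^7 = 128
Bit 8: 1 × 2^8 = 256
Bit 10: 1 × 2^10 = 1024
Sum = 4 + 8 + 128 + 256 + 1024
= 1420


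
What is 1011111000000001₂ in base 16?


Group into 4-bit nibbles: 1011111000000001
  1011 = B
  1110 = E
  0000 = 0
  0001 = 1
= 0xBE01


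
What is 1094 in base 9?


Divide by 9 repeatedly:
1094 ÷ 9 = 121 remainder 5
121 ÷ 9 = 13 remainder 4
13 ÷ 9 = 1 remainder 4
1 ÷ 9 = 0 remainder 1
Reading remainders bottom-up:
= 1445


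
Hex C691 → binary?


Each hex digit → 4 binary bits:
  C = 1100
  6 = 0110
  9 = 1001
  1 = 0001
Concatenate: 1100 0110 1001 0001
= 1100011010010001


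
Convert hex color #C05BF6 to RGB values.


Hex: #C05BF6
R = C0₁₆ = 192
G = 5B₁₆ = 91
B = F6₁₆ = 246
= RGB(192, 91, 246)


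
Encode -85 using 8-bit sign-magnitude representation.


Sign bit: 1 (negative)
Magnitude: 85 = 1010101
= 11010101


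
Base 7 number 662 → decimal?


Positional values (base 7):
  2 × 7^0 = 2 × 1 = 2
  6 × 7^1 = 6 × 7 = 42
  6 × 7^2 = 6 × 49 = 294
Sum = 2 + 42 + 294
= 338


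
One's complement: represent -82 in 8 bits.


Original: 01010010
Invert all bits:
  bit 0: 0 → 1
  bit 1: 1 → 0
  bit 2: 0 → 1
  bit 3: 1 → 0
  bit 4: 0 → 1
  bit 5: 0 → 1
  bit 6: 1 → 0
  bit 7: 0 → 1
= 10101101


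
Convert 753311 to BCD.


Each digit → 4-bit binary:
  7 → 0111
  5 → 0101
  3 → 0011
  3 → 0011
  1 → 0001
  1 → 0001
= 0111 0101 0011 0011 0001 0001


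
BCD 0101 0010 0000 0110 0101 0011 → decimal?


Each 4-bit group → digit:
  0101 → 5
  0010 → 2
  0000 → 0
  0110 → 6
  0101 → 5
  0011 → 3
= 520653


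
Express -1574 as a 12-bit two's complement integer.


Original: 011000100110
Step 1 - Invert all bits: 100111011001
Step 2 - Add 1: 100111011001 + 1
= 100111011010 (represents -1574)


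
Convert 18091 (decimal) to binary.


Divide by 2 repeatedly:
18091 ÷ 2 = 9045 remainder 1
9045 ÷ 2 = 4522 remainder 1
4522 ÷ 2 = 2261 remainder 0
2261 ÷ 2 = 1130 remainder 1
1130 ÷ 2 = 565 remainder 0
565 ÷ 2 = 282 remainder 1
282 ÷ 2 = 141 remainder 0
141 ÷ 2 = 70 remainder 1
70 ÷ 2 = 35 remainder 0
35 ÷ 2 = 17 remainder 1
17 ÷ 2 = 8 remainder 1
8 ÷ 2 = 4 remainder 0
4 ÷ 2 = 2 remainder 0
2 ÷ 2 = 1 remainder 0
1 ÷ 2 = 0 remainder 1
Reading remainders bottom-up:
= 100011010101011


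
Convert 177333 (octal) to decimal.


Positional values:
Position 0: 3 × 8^0 = 3
Position 1: 3 × 8^1 = 24
Position 2: 3 × 8^2 = 192
Position 3: 7 × 8^3 = 3584
Position 4: 7 × 8^4 = 28672
Position 5: 1 × 8^5 = 32768
Sum = 3 + 24 + 192 + 3584 + 28672 + 32768
= 65243


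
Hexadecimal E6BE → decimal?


Positional values:
Position 0: E × 16^0 = 14 × 1 = 14
Position 1: B × 16^1 = 11 × 16 = 176
Position 2: 6 × 16^2 = 6 × 256 = 1536
Position 3: E × 16^3 = 14 × 4096 = 57344
Sum = 14 + 176 + 1536 + 57344
= 59070


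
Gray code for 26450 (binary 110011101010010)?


Binary: 110011101010010
Gray code: G = B XOR (B >> 1)
B >> 1 = 011001110101001
110011101010010 XOR 011001110101001:
  1 XOR 0 = 1
  1 XOR 1 = 0
  0 XOR 1 = 1
  0 XOR 0 = 0
  1 XOR 0 = 1
  1 XOR 1 = 0
  1 XOR 1 = 0
  0 XOR 1 = 1
  1 XOR 0 = 1
  0 XOR 1 = 1
  1 XOR 0 = 1
  0 XOR 1 = 1
  0 XOR 0 = 0
  1 XOR 0 = 1
  0 XOR 1 = 1
= 101010011111011


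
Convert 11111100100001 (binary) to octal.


Group into 3-bit groups: 011111100100001
  011 = 3
  111 = 7
  100 = 4
  100 = 4
  001 = 1
= 0o37441


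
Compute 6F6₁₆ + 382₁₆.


Align and add column by column (LSB to MSB, each column mod 16 with carry):
  06F6
+ 0382
  ----
  col 0: 6(6) + 2(2) + 0 (carry in) = 8 → 8(8), carry out 0
  col 1: F(15) + 8(8) + 0 (carry in) = 23 → 7(7), carry out 1
  col 2: 6(6) + 3(3) + 1 (carry in) = 10 → A(10), carry out 0
  col 3: 0(0) + 0(0) + 0 (carry in) = 0 → 0(0), carry out 0
Reading digits MSB→LSB: 0A78
Strip leading zeros: A78
= 0xA78


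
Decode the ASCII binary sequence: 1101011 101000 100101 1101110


Codes (binary): 1101011 101000 100101 1101110
Per-code ASCII lookup:
  1101011 = 107  (range 97-122: lowercase, 107 - 97 = 10) → 'k'
  101000 = 40  (special character) → '('
  100101 = 37  (special character) → '%'
  1101110 = 110  (range 97-122: lowercase, 110 - 97 = 13) → 'n'
= 'k(%n'


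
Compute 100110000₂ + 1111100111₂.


Align and add column by column (LSB to MSB, carry propagating):
  00100110000
+ 01111100111
  -----------
  col 0: 0 + 1 + 0 (carry in) = 1 → bit 1, carry out 0
  col 1: 0 + 1 + 0 (carry in) = 1 → bit 1, carry out 0
  col 2: 0 + 1 + 0 (carry in) = 1 → bit 1, carry out 0
  col 3: 0 + 0 + 0 (carry in) = 0 → bit 0, carry out 0
  col 4: 1 + 0 + 0 (carry in) = 1 → bit 1, carry out 0
  col 5: 1 + 1 + 0 (carry in) = 2 → bit 0, carry out 1
  col 6: 0 + 1 + 1 (carry in) = 2 → bit 0, carry out 1
  col 7: 0 + 1 + 1 (carry in) = 2 → bit 0, carry out 1
  col 8: 1 + 1 + 1 (carry in) = 3 → bit 1, carry out 1
  col 9: 0 + 1 + 1 (carry in) = 2 → bit 0, carry out 1
  col 10: 0 + 0 + 1 (carry in) = 1 → bit 1, carry out 0
Reading bits MSB→LSB: 10100010111
Strip leading zeros: 10100010111
= 10100010111


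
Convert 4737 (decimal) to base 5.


Divide by 5 repeatedly:
4737 ÷ 5 = 947 remainder 2
947 ÷ 5 = 189 remainder 2
189 ÷ 5 = 37 remainder 4
37 ÷ 5 = 7 remainder 2
7 ÷ 5 = 1 remainder 2
1 ÷ 5 = 0 remainder 1
Reading remainders bottom-up:
= 122422


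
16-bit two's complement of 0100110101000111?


Original: 0100110101000111
Step 1 - Invert all bits: 1011001010111000
Step 2 - Add 1: 1011001010111000 + 1
= 1011001010111001 (represents -19783)


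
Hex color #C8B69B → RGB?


Hex: #C8B69B
R = C8₁₆ = 200
G = B6₁₆ = 182
B = 9B₁₆ = 155
= RGB(200, 182, 155)


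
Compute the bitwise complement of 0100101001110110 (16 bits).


Original: 0100101001110110
Invert all bits:
  bit 0: 0 → 1
  bit 1: 1 → 0
  bit 2: 0 → 1
  bit 3: 0 → 1
  bit 4: 1 → 0
  bit 5: 0 → 1
  bit 6: 1 → 0
  bit 7: 0 → 1
  bit 8: 0 → 1
  bit 9: 1 → 0
  bit 10: 1 → 0
  bit 11: 1 → 0
  bit 12: 0 → 1
  bit 13: 1 → 0
  bit 14: 1 → 0
  bit 15: 0 → 1
= 1011010110001001


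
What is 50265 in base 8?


Divide by 8 repeatedly:
50265 ÷ 8 = 6283 remainder 1
6283 ÷ 8 = 785 remainder 3
785 ÷ 8 = 98 remainder 1
98 ÷ 8 = 12 remainder 2
12 ÷ 8 = 1 remainder 4
1 ÷ 8 = 0 remainder 1
Reading remainders bottom-up:
= 0o142131


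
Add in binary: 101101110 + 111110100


Align and add column by column (LSB to MSB, carry propagating):
  0101101110
+ 0111110100
  ----------
  col 0: 0 + 0 + 0 (carry in) = 0 → bit 0, carry out 0
  col 1: 1 + 0 + 0 (carry in) = 1 → bit 1, carry out 0
  col 2: 1 + 1 + 0 (carry in) = 2 → bit 0, carry out 1
  col 3: 1 + 0 + 1 (carry in) = 2 → bit 0, carry out 1
  col 4: 0 + 1 + 1 (carry in) = 2 → bit 0, carry out 1
  col 5: 1 + 1 + 1 (carry in) = 3 → bit 1, carry out 1
  col 6: 1 + 1 + 1 (carry in) = 3 → bit 1, carry out 1
  col 7: 0 + 1 + 1 (carry in) = 2 → bit 0, carry out 1
  col 8: 1 + 1 + 1 (carry in) = 3 → bit 1, carry out 1
  col 9: 0 + 0 + 1 (carry in) = 1 → bit 1, carry out 0
Reading bits MSB→LSB: 1101100010
Strip leading zeros: 1101100010
= 1101100010


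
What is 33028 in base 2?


Divide by 2 repeatedly:
33028 ÷ 2 = 16514 remainder 0
16514 ÷ 2 = 8257 remainder 0
8257 ÷ 2 = 4128 remainder 1
4128 ÷ 2 = 2064 remainder 0
2064 ÷ 2 = 1032 remainder 0
1032 ÷ 2 = 516 remainder 0
516 ÷ 2 = 258 remainder 0
258 ÷ 2 = 129 remainder 0
129 ÷ 2 = 64 remainder 1
64 ÷ 2 = 32 remainder 0
32 ÷ 2 = 16 remainder 0
16 ÷ 2 = 8 remainder 0
8 ÷ 2 = 4 remainder 0
4 ÷ 2 = 2 remainder 0
2 ÷ 2 = 1 remainder 0
1 ÷ 2 = 0 remainder 1
Reading remainders bottom-up:
= 1000000100000100


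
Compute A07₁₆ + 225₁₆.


Align and add column by column (LSB to MSB, each column mod 16 with carry):
  0A07
+ 0225
  ----
  col 0: 7(7) + 5(5) + 0 (carry in) = 12 → C(12), carry out 0
  col 1: 0(0) + 2(2) + 0 (carry in) = 2 → 2(2), carry out 0
  col 2: A(10) + 2(2) + 0 (carry in) = 12 → C(12), carry out 0
  col 3: 0(0) + 0(0) + 0 (carry in) = 0 → 0(0), carry out 0
Reading digits MSB→LSB: 0C2C
Strip leading zeros: C2C
= 0xC2C


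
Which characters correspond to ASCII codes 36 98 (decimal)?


Codes (decimal): 36 98
Per-code ASCII lookup:
  36  (special character) → '$'
  98  (range 97-122: lowercase, 98 - 97 = 1) → 'b'
= '$b'


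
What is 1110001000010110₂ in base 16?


Group into 4-bit nibbles: 1110001000010110
  1110 = E
  0010 = 2
  0001 = 1
  0110 = 6
= 0xE216


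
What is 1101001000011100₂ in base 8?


Group into 3-bit groups: 001101001000011100
  001 = 1
  101 = 5
  001 = 1
  000 = 0
  011 = 3
  100 = 4
= 0o151034


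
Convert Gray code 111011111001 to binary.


Gray code: 111011111001
MSB stays the same: 1
Each subsequent bit = prev_binary XOR current_gray:
  B[1] = 1 XOR 1 = 0
  B[2] = 0 XOR 1 = 1
  B[3] = 1 XOR 0 = 1
  B[4] = 1 XOR 1 = 0
  B[5] = 0 XOR 1 = 1
  B[6] = 1 XOR 1 = 0
  B[7] = 0 XOR 1 = 1
  B[8] = 1 XOR 1 = 0
  B[9] = 0 XOR 0 = 0
  B[10] = 0 XOR 0 = 0
  B[11] = 0 XOR 1 = 1
= 101101010001 (2897 decimal)


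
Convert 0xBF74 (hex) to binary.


Each hex digit → 4 binary bits:
  B = 1011
  F = 1111
  7 = 0111
  4 = 0100
Concatenate: 1011 1111 0111 0100
= 1011111101110100


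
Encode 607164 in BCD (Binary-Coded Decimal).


Each digit → 4-bit binary:
  6 → 0110
  0 → 0000
  7 → 0111
  1 → 0001
  6 → 0110
  4 → 0100
= 0110 0000 0111 0001 0110 0100


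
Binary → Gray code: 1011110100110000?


Binary: 1011110100110000
Gray code: G = B XOR (B >> 1)
B >> 1 = 0101111010011000
1011110100110000 XOR 0101111010011000:
  1 XOR 0 = 1
  0 XOR 1 = 1
  1 XOR 0 = 1
  1 XOR 1 = 0
  1 XOR 1 = 0
  1 XOR 1 = 0
  0 XOR 1 = 1
  1 XOR 0 = 1
  0 XOR 1 = 1
  0 XOR 0 = 0
  1 XOR 0 = 1
  1 XOR 1 = 0
  0 XOR 1 = 1
  0 XOR 0 = 0
  0 XOR 0 = 0
  0 XOR 0 = 0
= 1110001110101000


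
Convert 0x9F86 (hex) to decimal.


Positional values:
Position 0: 6 × 16^0 = 6 × 1 = 6
Position 1: 8 × 16^1 = 8 × 16 = 128
Position 2: F × 16^2 = 15 × 256 = 3840
Position 3: 9 × 16^3 = 9 × 4096 = 36864
Sum = 6 + 128 + 3840 + 36864
= 40838


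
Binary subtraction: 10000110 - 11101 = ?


Align and subtract column by column (LSB to MSB, borrowing when needed):
  10000110
- 00011101
  --------
  col 0: (0 - 0 borrow-in) - 1 → borrow from next column: (0+2) - 1 = 1, borrow out 1
  col 1: (1 - 1 borrow-in) - 0 → 0 - 0 = 0, borrow out 0
  col 2: (1 - 0 borrow-in) - 1 → 1 - 1 = 0, borrow out 0
  col 3: (0 - 0 borrow-in) - 1 → borrow from next column: (0+2) - 1 = 1, borrow out 1
  col 4: (0 - 1 borrow-in) - 1 → borrow from next column: (-1+2) - 1 = 0, borrow out 1
  col 5: (0 - 1 borrow-in) - 0 → borrow from next column: (-1+2) - 0 = 1, borrow out 1
  col 6: (0 - 1 borrow-in) - 0 → borrow from next column: (-1+2) - 0 = 1, borrow out 1
  col 7: (1 - 1 borrow-in) - 0 → 0 - 0 = 0, borrow out 0
Reading bits MSB→LSB: 01101001
Strip leading zeros: 1101001
= 1101001


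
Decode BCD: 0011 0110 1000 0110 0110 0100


Each 4-bit group → digit:
  0011 → 3
  0110 → 6
  1000 → 8
  0110 → 6
  0110 → 6
  0100 → 4
= 368664


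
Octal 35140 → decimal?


Positional values:
Position 0: 0 × 8^0 = 0
Position 1: 4 × 8^1 = 32
Position 2: 1 × 8^2 = 64
Position 3: 5 × 8^3 = 2560
Position 4: 3 × 8^4 = 12288
Sum = 0 + 32 + 64 + 2560 + 12288
= 14944


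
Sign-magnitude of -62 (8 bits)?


Sign bit: 1 (negative)
Magnitude: 62 = 0111110
= 10111110


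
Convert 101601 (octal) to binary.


Each octal digit → 3 binary bits:
  1 = 001
  0 = 000
  1 = 001
  6 = 110
  0 = 000
  1 = 001
Concatenate: 001 000 001 110 000 001
= 001000001110000001


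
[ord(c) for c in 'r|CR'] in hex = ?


String: 'r|CR'  (4 characters)
Per-character ASCII lookup:
  'r': lowercase starts at 97: 'r' = 97 + 17 = 114 → 0x72
  '|': special character: '|' = 124 → 0x7C
  'C': uppercase starts at 65: 'C' = 65 + 2 = 67 → 0x43
  'R': uppercase starts at 65: 'R' = 65 + 17 = 82 → 0x52
= 0x72 0x7C 0x43 0x52


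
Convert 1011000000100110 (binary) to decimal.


Positional values:
Bit 1: 1 × 2^1 = 2
Bit 2: 1 × 2^2 = 4
Bit 5: 1 × 2^5 = 32
Bit 12: 1 × 2^12 = 4096
Bit 13: 1 × 2^13 = 8192
Bit 15: 1 × 2^15 = 32768
Sum = 2 + 4 + 32 + 4096 + 8192 + 32768
= 45094


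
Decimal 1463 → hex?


Divide by 16 repeatedly:
1463 ÷ 16 = 91 remainder 7 (7)
91 ÷ 16 = 5 remainder 11 (B)
5 ÷ 16 = 0 remainder 5 (5)
Reading remainders bottom-up:
= 0x5B7
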